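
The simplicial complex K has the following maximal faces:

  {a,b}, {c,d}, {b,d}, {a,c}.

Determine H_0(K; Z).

K has 4 vertices, 4 edges.
rank ∂_0 = 0, rank ∂_1 = 3 ⇒ b_0 = 4 − 0 − 3 = 1; all invariant factors of ∂_1 are 1 so no torsion. So H_0 = Z.

H_0 ≅ Z.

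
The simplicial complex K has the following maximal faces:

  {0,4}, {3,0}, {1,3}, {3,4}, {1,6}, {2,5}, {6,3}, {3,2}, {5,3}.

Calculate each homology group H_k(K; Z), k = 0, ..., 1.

Fix the vertex order 0 < 1 < 2 < 3 < 4 < 5 < 6 and write every simplex with vertices in increasing order. Then dim K = 1 and the simplices of K are:

  0-simplices (7): [0], [1], [2], [3], [4], [5], [6]
  1-simplices (9): [0,3], [0,4], [1,3], [1,6], [2,3], [2,5], [3,4], [3,5], [3,6]

Hence C_0 ≅ Z^7, C_1 ≅ Z^9.

Boundary ∂_1: C_1 → C_0 sends each edge [p,q] (with p < q) to q − p.
The 7×9 boundary matrix has rank 6 and Smith normal form diag(1,1,1,1,1,1).

Reading off H_k = ker ∂_k / im ∂_{k+1}:

  H_0: rank C_0 − rank ∂_1 = 7 − 6 = 1, and the invariant factors of ∂_1 are all 1, so H_0 = Z.
  H_1: rank ker ∂_1 − rank ∂_2 = (9 − 6) − 0 = 3, and there is no ∂_2, so H_1 = Z^3.

H_0 = Z,  H_1 = Z^3.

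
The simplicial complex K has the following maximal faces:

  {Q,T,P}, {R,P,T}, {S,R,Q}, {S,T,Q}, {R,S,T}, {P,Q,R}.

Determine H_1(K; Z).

Fix the vertex order P < Q < R < S < T and write every simplex with vertices in increasing order. Then dim K = 2 and the simplices of K are:

  0-simplices (5): P, Q, R, S, T
  1-simplices (9): PQ, PR, PT, QR, QS, QT, RS, RT, ST
  2-simplices (6): PQR, PQT, PRT, QRS, QST, RST

Hence C_0 ≅ Z^5, C_1 ≅ Z^9, C_2 ≅ Z^6.

Boundary ∂_1: C_1 → C_0 is given by ∂[p,q] = [q] − [p]. For instance
  ∂QT = T − Q.
The resulting 5×9 matrix has rank 4, and its Smith normal form has invariant factors (1,1,1,1).

The boundary map ∂_2: C_2 → C_1 acts by ∂[p,q,r] = [q,r] − [p,r] + [p,q]. For instance
  ∂QRS = RS − QS + QR,
  ∂PQT = QT − PT + PQ.
As a 9×6 matrix over Z this has rank 5, with invariant factors (1,1,1,1,1).

Now H_k = ker ∂_k / im ∂_{k+1}, so:

  H_1: rank ker ∂_1 − rank ∂_2 = (9 − 4) − 5 = 0, and the invariant factors of ∂_2 are all 1, so H_1 ≅ 0.

(K is a triangulation of the 2-sphere S^2.)

H_1 = 0.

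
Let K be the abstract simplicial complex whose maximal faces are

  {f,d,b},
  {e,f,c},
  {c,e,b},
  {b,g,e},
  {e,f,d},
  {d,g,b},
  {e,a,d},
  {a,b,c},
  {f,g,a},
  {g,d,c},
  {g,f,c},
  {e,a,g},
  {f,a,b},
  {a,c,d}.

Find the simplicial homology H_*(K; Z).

H_0 = Z,  H_1 = Z^2,  H_2 = Z.

Fix the vertex order a < b < c < d < e < f < g and write every simplex with vertices in increasing order. Then dim K = 2 and the simplices of K are:

  0-simplices (7): a, b, c, d, e, f, g
  1-simplices (21): ab, ac, ad, ae, af, ag, bc, bd, be, bf, bg, cd, ce, cf, cg, de, df, dg, ef, eg, fg
  2-simplices (14): abc, abf, acd, ade, aeg, afg, bce, bdf, bdg, beg, cdg, cef, cfg, def

so the chain groups are C_0 ≅ Z^7, C_1 ≅ Z^21, C_2 ≅ Z^14.

∂_1: C_1 → C_0 is given by ∂[p,q] = [q] − [p]. For instance
  ∂ab = b − a.
The 7×21 boundary matrix has rank 6 and Smith normal form diag(1,1,1,1,1,1).

∂_2: C_2 → C_1 sends each 2-simplex [p,q,r] to [q,r] − [p,r] + [p,q]. For instance
  ∂afg = fg − ag + af,
  ∂acd = cd − ad + ac.
This gives a 21×14 integer matrix of rank 13; reducing to Smith normal form yields diagonal entries (1,1,1,1,1,1,1,1,1,1,1,1,1).

Now H_k = ker ∂_k / im ∂_{k+1}, so:

  H_0: rank C_0 − rank ∂_1 = 7 − 6 = 1, and the invariant factors of ∂_1 are all 1, so H_0 = Z.
  H_1: rank ker ∂_1 − rank ∂_2 = (21 − 6) − 13 = 2, and the invariant factors of ∂_2 are all 1, so H_1 = Z^2.
  H_2: rank ker ∂_2 − rank ∂_3 = (14 − 13) − 0 = 1, and there is no ∂_3, so H_2 = Z.

As a check, the Euler characteristic is 7 − 21 + 14 = 0, which agrees with 1 − 2 + 1 = 0.
(K is a triangulation of the torus T^2.)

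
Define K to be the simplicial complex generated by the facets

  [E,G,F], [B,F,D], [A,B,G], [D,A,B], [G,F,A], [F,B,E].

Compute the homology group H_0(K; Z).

Order the vertices as A < B < D < E < F < G. Listing each simplex with vertices in this order, K has dimension 2 with simplices:

  0-simplices (6): A, B, D, E, F, G
  1-simplices (12): AB, AD, AF, AG, BD, BE, BF, BG, DF, EF, EG, FG
  2-simplices (6): ABD, ABG, AFG, BDF, BEF, EFG

giving chain groups C_0 ≅ Z^6, C_1 ≅ Z^12, C_2 ≅ Z^6.

Boundary ∂_1: C_1 → C_0 is given by ∂[p,q] = [q] − [p]. For instance
  ∂AD = D − A.
This gives a 6×12 integer matrix of rank 5; reducing to Smith normal form yields diagonal entries (1,1,1,1,1).

Boundary ∂_2: C_2 → C_1 acts by ∂[p,q,r] = [q,r] − [p,r] + [p,q]. For instance
  ∂ABG = BG − AG + AB,
  ∂AFG = FG − AG + AF.
The resulting 12×6 matrix has rank 6, and its Smith normal form has invariant factors (1,1,1,1,1,1).

From H_k ≅ ker(∂_k) / im(∂_{k+1}) we obtain:

  H_0: rank C_0 − rank ∂_1 = 6 − 5 = 1, and the invariant factors of ∂_1 are all 1, so H_0 ≅ Z.

H_0 = Z.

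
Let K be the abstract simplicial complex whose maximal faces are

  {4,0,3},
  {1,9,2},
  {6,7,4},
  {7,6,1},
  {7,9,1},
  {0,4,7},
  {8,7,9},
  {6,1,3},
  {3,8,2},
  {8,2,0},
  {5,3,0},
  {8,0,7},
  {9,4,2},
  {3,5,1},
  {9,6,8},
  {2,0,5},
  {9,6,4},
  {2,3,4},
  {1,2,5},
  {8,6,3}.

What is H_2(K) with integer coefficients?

Order the vertices as 0 < 1 < 2 < 3 < 4 < 5 < 6 < 7 < 8 < 9. Listing each simplex with vertices in this order, K has dimension 2 with simplices:

  0-simplices (10): [0], [1], [2], [3], [4], [5], [6], [7], [8], [9]
  1-simplices (30): (30 of them)
  2-simplices (20): (20 of them)

giving chain groups C_0 ≅ Z^10, C_1 ≅ Z^30, C_2 ≅ Z^20.

∂_1: C_1 → C_0 sends each edge [p,q] (with p < q) to q − p.
The 10×30 boundary matrix has rank 9 and Smith normal form diag(1,1,1,1,1,1,1,1,1).

The boundary map ∂_2: C_2 → C_1 maps a triangle to the signed sum of its edges. For instance
  ∂[4,6,7] = [6,7] − [4,7] + [4,6],
  ∂[1,2,9] = [2,9] − [1,9] + [1,2].
As a 30×20 matrix over Z this has rank 20, with invariant factors (1,1,1,1,1,1,1,1,1,1,1,1,1,1,1,1,1,1,1,2).

Now H_k = ker ∂_k / im ∂_{k+1}, so:

  H_2: rank ker ∂_2 − rank ∂_3 = (20 − 20) − 0 = 0, and there is no ∂_3, so H_2 = 0.

(K is a triangulation of the Klein bottle.)

H_2 ≅ 0.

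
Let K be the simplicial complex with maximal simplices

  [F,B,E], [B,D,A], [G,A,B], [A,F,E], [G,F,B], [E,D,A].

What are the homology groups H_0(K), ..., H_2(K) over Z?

H_0 ≅ Z,  H_1 ≅ Z,  H_2 = 0.

We work with the vertex ordering A < B < D < E < F < G. The simplices of K, each written with vertices in increasing order, are:

  0-simplices (6): A, B, D, E, F, G
  1-simplices (12): AB, AD, AE, AF, AG, BD, BE, BF, BG, DE, EF, FG
  2-simplices (6): ABD, ABG, ADE, AEF, BEF, BFG

so the chain groups are C_0 ≅ Z^6, C_1 ≅ Z^12, C_2 ≅ Z^6.

∂_1: C_1 → C_0 sends each edge [p,q] (with p < q) to q − p. For instance
  ∂BG = G − B.
The resulting 6×12 matrix has rank 5, and its Smith normal form has invariant factors (1,1,1,1,1).

The boundary map ∂_2: C_2 → C_1 maps a triangle to the signed sum of its edges. For instance
  ∂AEF = EF − AF + AE,
  ∂BEF = EF − BF + BE.
This gives a 12×6 integer matrix of rank 6; reducing to Smith normal form yields diagonal entries (1,1,1,1,1,1).

Reading off H_k = ker ∂_k / im ∂_{k+1}:

  H_0: rank C_0 − rank ∂_1 = 6 − 5 = 1, and the invariant factors of ∂_1 are all 1, so H_0 = Z.
  H_1: rank ker ∂_1 − rank ∂_2 = (12 − 5) − 6 = 1, and the invariant factors of ∂_2 are all 1, so H_1 = Z.
  H_2: rank ker ∂_2 − rank ∂_3 = (6 − 6) − 0 = 0, and there is no ∂_3, so H_2 = 0.

(K is a triangulation of the cylinder S^1 x I.)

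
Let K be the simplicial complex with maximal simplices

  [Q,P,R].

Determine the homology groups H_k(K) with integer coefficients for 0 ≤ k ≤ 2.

Take the total order P < Q < R on the vertex set. Then K (dimension 2) consists of the simplices:

  0-simplices (3): P, Q, R
  1-simplices (3): PQ, PR, QR
  2-simplices (1): PQR

so the chain groups are C_0 ≅ Z^3, C_1 ≅ Z^3, C_2 ≅ Z^1.

Boundary ∂_1: C_1 → C_0 maps an edge to its endpoints' difference, ∂[p,q] = q − p. For instance
  ∂PR = R − P.
As a 3×3 matrix over Z this has rank 2, with invariant factors (1,1).

The boundary map ∂_2: C_2 → C_1 sends each 2-simplex [p,q,r] to [q,r] − [p,r] + [p,q]. For instance
  ∂PQR = QR − PR + PQ.
The resulting 3×1 matrix has rank 1, and its Smith normal form has invariant factors (1).

Now H_k = ker ∂_k / im ∂_{k+1}, so:

  H_0: rank C_0 − rank ∂_1 = 3 − 2 = 1, and the invariant factors of ∂_1 are all 1, so H_0 ≅ Z.
  H_1: rank ker ∂_1 − rank ∂_2 = (3 − 2) − 1 = 0, and the invariant factors of ∂_2 are all 1, so H_1 ≅ 0.
  H_2: rank ker ∂_2 − rank ∂_3 = (1 − 1) − 0 = 0, and there is no ∂_3, so H_2 ≅ 0.

(K is a triangulation of the 2-simplex.)

H_0 = Z,  H_1 = 0,  H_2 = 0.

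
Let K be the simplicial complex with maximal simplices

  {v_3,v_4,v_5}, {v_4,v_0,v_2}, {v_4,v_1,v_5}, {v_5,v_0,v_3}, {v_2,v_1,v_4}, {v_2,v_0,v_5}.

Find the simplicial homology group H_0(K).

Fix the vertex order v_0 < v_1 < v_2 < v_3 < v_4 < v_5 and write every simplex with vertices in increasing order. Then dim K = 2 and the simplices of K are:

  0-simplices (6): [v_0], [v_1], [v_2], [v_3], [v_4], [v_5]
  1-simplices (12): [v_0,v_2], [v_0,v_3], [v_0,v_4], [v_0,v_5], [v_1,v_2], [v_1,v_4], [v_1,v_5], [v_2,v_4], [v_2,v_5], [v_3,v_4], [v_3,v_5], [v_4,v_5]
  2-simplices (6): [v_0,v_2,v_4], [v_0,v_2,v_5], [v_0,v_3,v_5], [v_1,v_2,v_4], [v_1,v_4,v_5], [v_3,v_4,v_5]

giving chain groups C_0 ≅ Z^6, C_1 ≅ Z^12, C_2 ≅ Z^6.

The boundary map ∂_1: C_1 → C_0 is given by ∂[p,q] = [q] − [p]. For instance
  ∂[v_1,v_4] = [v_4] − [v_1].
This gives a 6×12 integer matrix of rank 5; reducing to Smith normal form yields diagonal entries (1,1,1,1,1).

The boundary map ∂_2: C_2 → C_1 maps a triangle to the signed sum of its edges. For instance
  ∂[v_0,v_3,v_5] = [v_3,v_5] − [v_0,v_5] + [v_0,v_3],
  ∂[v_1,v_4,v_5] = [v_4,v_5] − [v_1,v_5] + [v_1,v_4].
The 12×6 boundary matrix has rank 6 and Smith normal form diag(1,1,1,1,1,1).

Reading off H_k = ker ∂_k / im ∂_{k+1}:

  H_0: rank C_0 − rank ∂_1 = 6 − 5 = 1, and the invariant factors of ∂_1 are all 1, so H_0 = Z.

H_0 = Z.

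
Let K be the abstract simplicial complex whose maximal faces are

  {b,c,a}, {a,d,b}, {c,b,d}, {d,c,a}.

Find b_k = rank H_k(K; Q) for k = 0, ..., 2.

Order the vertices as a < b < c < d. Listing each simplex with vertices in this order, K has dimension 2 with simplices:

  0-simplices (4): a, b, c, d
  1-simplices (6): ab, ac, ad, bc, bd, cd
  2-simplices (4): abc, abd, acd, bcd

so the chain groups are C_0 ≅ Z^4, C_1 ≅ Z^6, C_2 ≅ Z^4.

The boundary map ∂_1: C_1 → C_0 maps an edge to its endpoints' difference, ∂[p,q] = q − p. For instance
  ∂bd = d − b.
This gives a 4×6 integer matrix of rank 3; reducing to Smith normal form yields diagonal entries (1,1,1).

Boundary ∂_2: C_2 → C_1 sends each 2-simplex [p,q,r] to [q,r] − [p,r] + [p,q]. For instance
  ∂abd = bd − ad + ab,
  ∂bcd = cd − bd + bc.
As a 6×4 matrix over Z this has rank 3, with invariant factors (1,1,1).

Now H_k = ker ∂_k / im ∂_{k+1}, so:

  H_0: rank C_0 − rank ∂_1 = 4 − 3 = 1, and the invariant factors of ∂_1 are all 1, so H_0 = Z.
  H_1: rank ker ∂_1 − rank ∂_2 = (6 − 3) − 3 = 0, and the invariant factors of ∂_2 are all 1, so H_1 = 0.
  H_2: rank ker ∂_2 − rank ∂_3 = (4 − 3) − 0 = 1, and there is no ∂_3, so H_2 = Z.

Hence the Betti numbers are b_0 = 1, b_1 = 0, b_2 = 1.

b_0 = 1, b_1 = 0, b_2 = 1.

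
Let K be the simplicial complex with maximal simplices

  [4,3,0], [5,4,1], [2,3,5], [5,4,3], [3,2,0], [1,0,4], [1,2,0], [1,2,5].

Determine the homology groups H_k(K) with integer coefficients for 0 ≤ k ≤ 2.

Take the total order 0 < 1 < 2 < 3 < 4 < 5 on the vertex set. Then K (dimension 2) consists of the simplices:

  0-simplices (6): [0], [1], [2], [3], [4], [5]
  1-simplices (12): [0,1], [0,2], [0,3], [0,4], [1,2], [1,4], [1,5], [2,3], [2,5], [3,4], [3,5], [4,5]
  2-simplices (8): [0,1,2], [0,1,4], [0,2,3], [0,3,4], [1,2,5], [1,4,5], [2,3,5], [3,4,5]

giving chain groups C_0 ≅ Z^6, C_1 ≅ Z^12, C_2 ≅ Z^8.

Boundary ∂_1: C_1 → C_0 maps an edge to its endpoints' difference, ∂[p,q] = q − p. For instance
  ∂[0,1] = [1] − [0].
As a 6×12 matrix over Z this has rank 5, with invariant factors (1,1,1,1,1).

The boundary map ∂_2: C_2 → C_1 sends each 2-simplex [p,q,r] to [q,r] − [p,r] + [p,q]. For instance
  ∂[0,1,2] = [1,2] − [0,2] + [0,1],
  ∂[0,3,4] = [3,4] − [0,4] + [0,3].
The 12×8 boundary matrix has rank 7 and Smith normal form diag(1,1,1,1,1,1,1).

From H_k ≅ ker(∂_k) / im(∂_{k+1}) we obtain:

  H_0: rank C_0 − rank ∂_1 = 6 − 5 = 1, and the invariant factors of ∂_1 are all 1, so H_0 ≅ Z.
  H_1: rank ker ∂_1 − rank ∂_2 = (12 − 5) − 7 = 0, and the invariant factors of ∂_2 are all 1, so H_1 ≅ 0.
  H_2: rank ker ∂_2 − rank ∂_3 = (8 − 7) − 0 = 1, and there is no ∂_3, so H_2 ≅ Z.

As a check, the Euler characteristic is 6 − 12 + 8 = 2, which agrees with 1 − 0 + 1 = 2.

H_0 = Z,  H_1 = 0,  H_2 = Z.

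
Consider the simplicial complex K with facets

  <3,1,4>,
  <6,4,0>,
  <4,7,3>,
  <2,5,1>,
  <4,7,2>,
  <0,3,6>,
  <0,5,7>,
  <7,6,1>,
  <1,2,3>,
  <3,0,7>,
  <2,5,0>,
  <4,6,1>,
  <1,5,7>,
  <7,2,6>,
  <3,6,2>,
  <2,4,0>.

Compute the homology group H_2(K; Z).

H_2 ≅ Z.

We work with the vertex ordering 0 < 1 < 2 < 3 < 4 < 5 < 6 < 7. The simplices of K, each written with vertices in increasing order, are:

  0-simplices (8): [0], [1], [2], [3], [4], [5], [6], [7]
  1-simplices (24): (24 of them)
  2-simplices (16): [0,2,4], [0,2,5], [0,3,6], [0,3,7], [0,4,6], [0,5,7], [1,2,3], [1,2,5], [1,3,4], [1,4,6], [1,5,7], [1,6,7], [2,3,6], [2,4,7], [2,6,7], [3,4,7]

giving chain groups C_0 ≅ Z^8, C_1 ≅ Z^24, C_2 ≅ Z^16.

The boundary map ∂_1: C_1 → C_0 sends each edge [p,q] (with p < q) to q − p. For instance
  ∂[2,4] = [4] − [2].
This gives a 8×24 integer matrix of rank 7; reducing to Smith normal form yields diagonal entries (1,1,1,1,1,1,1).

∂_2: C_2 → C_1 acts by ∂[p,q,r] = [q,r] − [p,r] + [p,q]. For instance
  ∂[1,2,5] = [2,5] − [1,5] + [1,2],
  ∂[1,6,7] = [6,7] − [1,7] + [1,6].
The 24×16 boundary matrix has rank 15 and Smith normal form diag(1,1,1,1,1,1,1,1,1,1,1,1,1,1,1).

From H_k ≅ ker(∂_k) / im(∂_{k+1}) we obtain:

  H_2: rank ker ∂_2 − rank ∂_3 = (16 − 15) − 0 = 1, and there is no ∂_3, so H_2 ≅ Z.

(K is a triangulation of the torus T^2.)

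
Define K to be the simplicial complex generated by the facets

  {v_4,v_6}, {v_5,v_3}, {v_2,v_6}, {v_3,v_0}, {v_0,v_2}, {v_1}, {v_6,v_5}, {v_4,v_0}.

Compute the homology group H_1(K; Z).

We work with the vertex ordering v_0 < v_1 < v_2 < v_3 < v_4 < v_5 < v_6. The simplices of K, each written with vertices in increasing order, are:

  0-simplices (7): [v_0], [v_1], [v_2], [v_3], [v_4], [v_5], [v_6]
  1-simplices (7): [v_0,v_2], [v_0,v_3], [v_0,v_4], [v_2,v_6], [v_3,v_5], [v_4,v_6], [v_5,v_6]

so the chain groups are C_0 ≅ Z^7, C_1 ≅ Z^7.

∂_1: C_1 → C_0 is given by ∂[p,q] = [q] − [p]. For instance
  ∂[v_0,v_3] = [v_3] − [v_0].
This gives a 7×7 integer matrix of rank 5; reducing to Smith normal form yields diagonal entries (1,1,1,1,1).

Now H_k = ker ∂_k / im ∂_{k+1}, so:

  H_1: rank ker ∂_1 − rank ∂_2 = (7 − 5) − 0 = 2, and there is no ∂_2, so H_1 = Z^2.

H_1 ≅ Z^2.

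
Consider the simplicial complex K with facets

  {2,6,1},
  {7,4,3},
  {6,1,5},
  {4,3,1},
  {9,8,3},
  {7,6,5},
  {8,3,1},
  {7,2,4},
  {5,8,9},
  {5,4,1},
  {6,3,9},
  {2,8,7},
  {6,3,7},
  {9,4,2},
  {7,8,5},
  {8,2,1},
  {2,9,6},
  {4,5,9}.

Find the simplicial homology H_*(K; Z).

Fix the vertex order 1 < 2 < 3 < 4 < 5 < 6 < 7 < 8 < 9 and write every simplex with vertices in increasing order. Then dim K = 2 and the simplices of K are:

  0-simplices (9): [1], [2], [3], [4], [5], [6], [7], [8], [9]
  1-simplices (27): (27 of them)
  2-simplices (18): [1,2,6], [1,2,8], [1,3,4], [1,3,8], [1,4,5], [1,5,6], [2,4,7], [2,4,9], [2,6,9], [2,7,8], [3,4,7], [3,6,7], [3,6,9], [3,8,9], [4,5,9], [5,6,7], [5,7,8], [5,8,9]

giving chain groups C_0 ≅ Z^9, C_1 ≅ Z^27, C_2 ≅ Z^18.

∂_1: C_1 → C_0 maps an edge to its endpoints' difference, ∂[p,q] = q − p.
The 9×27 boundary matrix has rank 8 and Smith normal form diag(1,1,1,1,1,1,1,1).

∂_2: C_2 → C_1 maps a triangle to the signed sum of its edges. For instance
  ∂[2,6,9] = [6,9] − [2,9] + [2,6],
  ∂[1,5,6] = [5,6] − [1,6] + [1,5].
The 27×18 boundary matrix has rank 17 and Smith normal form diag(1,1,1,1,1,1,1,1,1,1,1,1,1,1,1,1,1).

Reading off H_k = ker ∂_k / im ∂_{k+1}:

  H_0: rank C_0 − rank ∂_1 = 9 − 8 = 1, and the invariant factors of ∂_1 are all 1, so H_0 = Z.
  H_1: rank ker ∂_1 − rank ∂_2 = (27 − 8) − 17 = 2, and the invariant factors of ∂_2 are all 1, so H_1 = Z^2.
  H_2: rank ker ∂_2 − rank ∂_3 = (18 − 17) − 0 = 1, and there is no ∂_3, so H_2 = Z.

As a check, the Euler characteristic is 9 − 27 + 18 = 0, which agrees with 1 − 2 + 1 = 0.

H_0 = Z,  H_1 = Z^2,  H_2 = Z.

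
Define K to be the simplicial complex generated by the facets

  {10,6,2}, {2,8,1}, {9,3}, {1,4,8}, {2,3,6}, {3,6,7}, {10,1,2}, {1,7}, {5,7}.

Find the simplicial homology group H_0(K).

H_0 = Z.

Order the vertices as 1 < 2 < 3 < 4 < 5 < 6 < 7 < 8 < 9 < 10. Listing each simplex with vertices in this order, K has dimension 2 with simplices:

  0-simplices (10): [1], [2], [3], [4], [5], [6], [7], [8], [9], [10]
  1-simplices (16): [1,2], [1,4], [1,7], [1,8], [1,10], [2,3], [2,6], [2,8], [2,10], [3,6], [3,7], [3,9], [4,8], [5,7], [6,7], [6,10]
  2-simplices (6): [1,2,8], [1,2,10], [1,4,8], [2,3,6], [2,6,10], [3,6,7]

Hence C_0 ≅ Z^10, C_1 ≅ Z^16, C_2 ≅ Z^6.

∂_1: C_1 → C_0 is given by ∂[p,q] = [q] − [p]. For instance
  ∂[6,7] = [7] − [6].
The resulting 10×16 matrix has rank 9, and its Smith normal form has invariant factors (1,1,1,1,1,1,1,1,1).

The boundary map ∂_2: C_2 → C_1 sends each 2-simplex [p,q,r] to [q,r] − [p,r] + [p,q]. For instance
  ∂[1,2,8] = [2,8] − [1,8] + [1,2],
  ∂[1,4,8] = [4,8] − [1,8] + [1,4].
The resulting 16×6 matrix has rank 6, and its Smith normal form has invariant factors (1,1,1,1,1,1).

From H_k ≅ ker(∂_k) / im(∂_{k+1}) we obtain:

  H_0: rank C_0 − rank ∂_1 = 10 − 9 = 1, and the invariant factors of ∂_1 are all 1, so H_0 ≅ Z.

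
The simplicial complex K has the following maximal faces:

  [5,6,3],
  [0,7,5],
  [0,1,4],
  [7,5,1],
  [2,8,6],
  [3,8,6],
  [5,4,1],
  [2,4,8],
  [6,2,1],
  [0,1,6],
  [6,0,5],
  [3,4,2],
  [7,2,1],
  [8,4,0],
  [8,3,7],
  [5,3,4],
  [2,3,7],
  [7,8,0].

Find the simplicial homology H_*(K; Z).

H_0 = Z,  H_1 = Z × Z/2,  H_2 = 0.

Take the total order 0 < 1 < 2 < 3 < 4 < 5 < 6 < 7 < 8 on the vertex set. Then K (dimension 2) consists of the simplices:

  0-simplices (9): [0], [1], [2], [3], [4], [5], [6], [7], [8]
  1-simplices (27): (27 of them)
  2-simplices (18): [0,1,4], [0,1,6], [0,4,8], [0,5,6], [0,5,7], [0,7,8], [1,2,6], [1,2,7], [1,4,5], [1,5,7], [2,3,4], [2,3,7], [2,4,8], [2,6,8], [3,4,5], [3,5,6], [3,6,8], [3,7,8]

giving chain groups C_0 ≅ Z^9, C_1 ≅ Z^27, C_2 ≅ Z^18.

The boundary map ∂_1: C_1 → C_0 is given by ∂[p,q] = [q] − [p]. For instance
  ∂[2,4] = [4] − [2].
The resulting 9×27 matrix has rank 8, and its Smith normal form has invariant factors (1,1,1,1,1,1,1,1).

The boundary map ∂_2: C_2 → C_1 acts by ∂[p,q,r] = [q,r] − [p,r] + [p,q]. For instance
  ∂[0,7,8] = [7,8] − [0,8] + [0,7],
  ∂[1,2,7] = [2,7] − [1,7] + [1,2].
As a 27×18 matrix over Z this has rank 18, with invariant factors (1,1,1,1,1,1,1,1,1,1,1,1,1,1,1,1,1,2).

Computing H_k = (kernel of ∂_k) / (image of ∂_{k+1}):

  H_0: rank C_0 − rank ∂_1 = 9 − 8 = 1, and the invariant factors of ∂_1 are all 1, so H_0 = Z.
  H_1: rank ker ∂_1 − rank ∂_2 = (27 − 8) − 18 = 1, and ∂_2 has invariant factor 2 > 1, so H_1 = Z × Z/2.
  H_2: rank ker ∂_2 − rank ∂_3 = (18 − 18) − 0 = 0, and there is no ∂_3, so H_2 = 0.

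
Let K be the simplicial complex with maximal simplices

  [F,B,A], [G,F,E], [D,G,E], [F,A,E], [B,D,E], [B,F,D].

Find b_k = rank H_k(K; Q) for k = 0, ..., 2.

b_0 = 1, b_1 = 1, b_2 = 0.

Order the vertices as A < B < D < E < F < G. Listing each simplex with vertices in this order, K has dimension 2 with simplices:

  0-simplices (6): A, B, D, E, F, G
  1-simplices (12): AB, AE, AF, BD, BE, BF, DE, DF, DG, EF, EG, FG
  2-simplices (6): ABF, AEF, BDE, BDF, DEG, EFG

giving chain groups C_0 ≅ Z^6, C_1 ≅ Z^12, C_2 ≅ Z^6.

Boundary ∂_1: C_1 → C_0 is given by ∂[p,q] = [q] − [p].
As a 6×12 matrix over Z this has rank 5, with invariant factors (1,1,1,1,1).

∂_2: C_2 → C_1 sends each 2-simplex [p,q,r] to [q,r] − [p,r] + [p,q]. For instance
  ∂DEG = EG − DG + DE,
  ∂EFG = FG − EG + EF.
The 12×6 boundary matrix has rank 6 and Smith normal form diag(1,1,1,1,1,1).

Now H_k = ker ∂_k / im ∂_{k+1}, so:

  H_0: rank C_0 − rank ∂_1 = 6 − 5 = 1, and the invariant factors of ∂_1 are all 1, so H_0 ≅ Z.
  H_1: rank ker ∂_1 − rank ∂_2 = (12 − 5) − 6 = 1, and the invariant factors of ∂_2 are all 1, so H_1 ≅ Z.
  H_2: rank ker ∂_2 − rank ∂_3 = (6 − 6) − 0 = 0, and there is no ∂_3, so H_2 ≅ 0.

As a check, the Euler characteristic is 6 − 12 + 6 = 0, which agrees with 1 − 1 + 0 = 0.
(K is a triangulation of the cylinder S^1 x I.)

Hence the Betti numbers are b_0 = 1, b_1 = 1, b_2 = 0.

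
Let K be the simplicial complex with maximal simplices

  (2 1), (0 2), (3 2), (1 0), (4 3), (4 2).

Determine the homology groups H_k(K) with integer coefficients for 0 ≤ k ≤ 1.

Order the vertices as 0 < 1 < 2 < 3 < 4. Listing each simplex with vertices in this order, K has dimension 1 with simplices:

  0-simplices (5): [0], [1], [2], [3], [4]
  1-simplices (6): [0,1], [0,2], [1,2], [2,3], [2,4], [3,4]

Hence C_0 ≅ Z^5, C_1 ≅ Z^6.

∂_1: C_1 → C_0 maps an edge to its endpoints' difference, ∂[p,q] = q − p. For instance
  ∂[3,4] = [4] − [3].
The resulting 5×6 matrix has rank 4, and its Smith normal form has invariant factors (1,1,1,1).

Now H_k = ker ∂_k / im ∂_{k+1}, so:

  H_0: rank C_0 − rank ∂_1 = 5 − 4 = 1, and the invariant factors of ∂_1 are all 1, so H_0 = Z.
  H_1: rank ker ∂_1 − rank ∂_2 = (6 − 4) − 0 = 2, and there is no ∂_2, so H_1 = Z^2.

As a check, the Euler characteristic is 5 − 6 = -1, which agrees with 1 − 2 = -1.

H_0 = Z,  H_1 = Z^2.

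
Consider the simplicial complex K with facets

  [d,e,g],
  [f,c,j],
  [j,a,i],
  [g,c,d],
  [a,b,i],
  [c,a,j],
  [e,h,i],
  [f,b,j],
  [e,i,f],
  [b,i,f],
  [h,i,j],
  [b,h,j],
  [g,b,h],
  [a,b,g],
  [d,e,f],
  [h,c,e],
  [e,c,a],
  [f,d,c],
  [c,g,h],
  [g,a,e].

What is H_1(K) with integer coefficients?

H_1 = Z ⊕ Z/2Z.

Fix the vertex order a < b < c < d < e < f < g < h < i < j and write every simplex with vertices in increasing order. Then dim K = 2 and the simplices of K are:

  0-simplices (10): a, b, c, d, e, f, g, h, i, j
  1-simplices (30): ab, ac, ae, ag, ai, aj, bf, bg, bh, bi, bj, cd, ce, cf, cg, ch, cj, de, df, dg, ef, eg, eh, ei, fi, fj, gh, hi, hj, ij
  2-simplices (20): abg, abi, ace, acj, aeg, aij, bfi, bfj, bgh, bhj, cdf, cdg, ceh, cfj, cgh, def, deg, efi, ehi, hij

giving chain groups C_0 ≅ Z^10, C_1 ≅ Z^30, C_2 ≅ Z^20.

Boundary ∂_1: C_1 → C_0 sends each edge [p,q] (with p < q) to q − p. For instance
  ∂ab = b − a.
As a 10×30 matrix over Z this has rank 9, with invariant factors (1,1,1,1,1,1,1,1,1).

Boundary ∂_2: C_2 → C_1 acts by ∂[p,q,r] = [q,r] − [p,r] + [p,q]. For instance
  ∂deg = eg − dg + de,
  ∂bhj = hj − bj + bh.
The 30×20 boundary matrix has rank 20 and Smith normal form diag(1,1,1,1,1,1,1,1,1,1,1,1,1,1,1,1,1,1,1,2).

Now H_k = ker ∂_k / im ∂_{k+1}, so:

  H_1: rank ker ∂_1 − rank ∂_2 = (30 − 9) − 20 = 1, and ∂_2 has invariant factor 2 > 1, so H_1 ≅ Z ⊕ Z/2Z.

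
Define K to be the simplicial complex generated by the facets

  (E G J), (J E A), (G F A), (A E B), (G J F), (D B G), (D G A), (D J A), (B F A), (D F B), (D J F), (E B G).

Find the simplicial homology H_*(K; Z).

H_0 ≅ Z,  H_1 ≅ Z/2,  H_2 = 0.

Fix the vertex order A < B < D < E < F < G < J and write every simplex with vertices in increasing order. Then dim K = 2 and the simplices of K are:

  0-simplices (7): A, B, D, E, F, G, J
  1-simplices (18): AB, AD, AE, AF, AG, AJ, BD, BE, BF, BG, DF, DG, DJ, EG, EJ, FG, FJ, GJ
  2-simplices (12): ABE, ABF, ADG, ADJ, AEJ, AFG, BDF, BDG, BEG, DFJ, EGJ, FGJ

Hence C_0 ≅ Z^7, C_1 ≅ Z^18, C_2 ≅ Z^12.

Boundary ∂_1: C_1 → C_0 maps an edge to its endpoints' difference, ∂[p,q] = q − p. For instance
  ∂DF = F − D.
The resulting 7×18 matrix has rank 6, and its Smith normal form has invariant factors (1,1,1,1,1,1).

The boundary map ∂_2: C_2 → C_1 sends each 2-simplex [p,q,r] to [q,r] − [p,r] + [p,q]. For instance
  ∂DFJ = FJ − DJ + DF,
  ∂ADJ = DJ − AJ + AD.
The resulting 18×12 matrix has rank 12, and its Smith normal form has invariant factors (1,1,1,1,1,1,1,1,1,1,1,2).

Computing H_k = (kernel of ∂_k) / (image of ∂_{k+1}):

  H_0: rank C_0 − rank ∂_1 = 7 − 6 = 1, and the invariant factors of ∂_1 are all 1, so H_0 ≅ Z.
  H_1: rank ker ∂_1 − rank ∂_2 = (18 − 6) − 12 = 0, and ∂_2 has invariant factor 2 > 1, so H_1 ≅ Z/2.
  H_2: rank ker ∂_2 − rank ∂_3 = (12 − 12) − 0 = 0, and there is no ∂_3, so H_2 ≅ 0.

(K is a triangulation of the real projective plane RP^2.)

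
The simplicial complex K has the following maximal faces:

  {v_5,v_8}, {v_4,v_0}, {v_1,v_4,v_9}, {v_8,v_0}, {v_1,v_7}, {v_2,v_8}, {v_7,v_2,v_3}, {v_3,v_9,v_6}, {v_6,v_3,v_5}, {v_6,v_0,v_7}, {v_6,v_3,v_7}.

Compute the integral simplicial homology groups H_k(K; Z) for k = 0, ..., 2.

Order the vertices as v_0 < v_1 < v_2 < v_3 < v_4 < v_5 < v_6 < v_7 < v_8 < v_9. Listing each simplex with vertices in this order, K has dimension 2 with simplices:

  0-simplices (10): [v_0], [v_1], [v_2], [v_3], [v_4], [v_5], [v_6], [v_7], [v_8], [v_9]
  1-simplices (19): (19 of them)
  2-simplices (6): [v_0,v_6,v_7], [v_1,v_4,v_9], [v_2,v_3,v_7], [v_3,v_5,v_6], [v_3,v_6,v_7], [v_3,v_6,v_9]

so the chain groups are C_0 ≅ Z^10, C_1 ≅ Z^19, C_2 ≅ Z^6.

∂_1: C_1 → C_0 maps an edge to its endpoints' difference, ∂[p,q] = q − p.
The 10×19 boundary matrix has rank 9 and Smith normal form diag(1,1,1,1,1,1,1,1,1).

Boundary ∂_2: C_2 → C_1 sends each 2-simplex [p,q,r] to [q,r] − [p,r] + [p,q]. For instance
  ∂[v_3,v_5,v_6] = [v_5,v_6] − [v_3,v_6] + [v_3,v_5],
  ∂[v_3,v_6,v_9] = [v_6,v_9] − [v_3,v_9] + [v_3,v_6].
The 19×6 boundary matrix has rank 6 and Smith normal form diag(1,1,1,1,1,1).

From H_k ≅ ker(∂_k) / im(∂_{k+1}) we obtain:

  H_0: rank C_0 − rank ∂_1 = 10 − 9 = 1, and the invariant factors of ∂_1 are all 1, so H_0 ≅ Z.
  H_1: rank ker ∂_1 − rank ∂_2 = (19 − 9) − 6 = 4, and the invariant factors of ∂_2 are all 1, so H_1 ≅ Z^4.
  H_2: rank ker ∂_2 − rank ∂_3 = (6 − 6) − 0 = 0, and there is no ∂_3, so H_2 ≅ 0.

As a check, the Euler characteristic is 10 − 19 + 6 = -3, which agrees with 1 − 4 + 0 = -3.

H_0 = Z,  H_1 = Z^4,  H_2 = 0.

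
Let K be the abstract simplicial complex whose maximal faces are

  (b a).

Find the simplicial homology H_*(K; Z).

Order the vertices as a < b. Listing each simplex with vertices in this order, K has dimension 1 with simplices:

  0-simplices (2): a, b
  1-simplices (1): ab

giving chain groups C_0 ≅ Z^2, C_1 ≅ Z^1.

The boundary map ∂_1: C_1 → C_0 maps an edge to its endpoints' difference, ∂[p,q] = q − p. For instance
  ∂ab = b − a.
The 2×1 boundary matrix has rank 1 and Smith normal form diag(1).

Computing H_k = (kernel of ∂_k) / (image of ∂_{k+1}):

  H_0: rank C_0 − rank ∂_1 = 2 − 1 = 1, and the invariant factors of ∂_1 are all 1, so H_0 = Z.
  H_1: rank ker ∂_1 − rank ∂_2 = (1 − 1) − 0 = 0, and there is no ∂_2, so H_1 = 0.

As a check, the Euler characteristic is 2 − 1 = 1, which agrees with 1 − 0 = 1.
(K is a triangulation of the 1-simplex.)

H_0 ≅ Z,  H_1 = 0.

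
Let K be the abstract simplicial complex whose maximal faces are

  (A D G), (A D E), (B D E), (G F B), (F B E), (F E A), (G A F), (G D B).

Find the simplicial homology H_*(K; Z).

We work with the vertex ordering A < B < D < E < F < G. The simplices of K, each written with vertices in increasing order, are:

  0-simplices (6): A, B, D, E, F, G
  1-simplices (12): AD, AE, AF, AG, BD, BE, BF, BG, DE, DG, EF, FG
  2-simplices (8): ADE, ADG, AEF, AFG, BDE, BDG, BEF, BFG

giving chain groups C_0 ≅ Z^6, C_1 ≅ Z^12, C_2 ≅ Z^8.

Boundary ∂_1: C_1 → C_0 is given by ∂[p,q] = [q] − [p]. For instance
  ∂AG = G − A.
The 6×12 boundary matrix has rank 5 and Smith normal form diag(1,1,1,1,1).

∂_2: C_2 → C_1 acts by ∂[p,q,r] = [q,r] − [p,r] + [p,q]. For instance
  ∂BFG = FG − BG + BF,
  ∂AEF = EF − AF + AE.
As a 12×8 matrix over Z this has rank 7, with invariant factors (1,1,1,1,1,1,1).

Reading off H_k = ker ∂_k / im ∂_{k+1}:

  H_0: rank C_0 − rank ∂_1 = 6 − 5 = 1, and the invariant factors of ∂_1 are all 1, so H_0 ≅ Z.
  H_1: rank ker ∂_1 − rank ∂_2 = (12 − 5) − 7 = 0, and the invariant factors of ∂_2 are all 1, so H_1 ≅ 0.
  H_2: rank ker ∂_2 − rank ∂_3 = (8 − 7) − 0 = 1, and there is no ∂_3, so H_2 ≅ Z.

(K is a triangulation of the 2-sphere S^2.)

H_0 ≅ Z,  H_1 = 0,  H_2 ≅ Z.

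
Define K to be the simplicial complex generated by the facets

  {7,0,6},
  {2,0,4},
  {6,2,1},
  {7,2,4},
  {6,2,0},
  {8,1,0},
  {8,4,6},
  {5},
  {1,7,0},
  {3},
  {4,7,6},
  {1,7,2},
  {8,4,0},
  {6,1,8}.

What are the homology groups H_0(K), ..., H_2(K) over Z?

Fix the vertex order 0 < 1 < 2 < 3 < 4 < 5 < 6 < 7 < 8 and write every simplex with vertices in increasing order. Then dim K = 2 and the simplices of K are:

  0-simplices (9): [0], [1], [2], [3], [4], [5], [6], [7], [8]
  1-simplices (18): [0,1], [0,2], [0,4], [0,6], [0,7], [0,8], [1,2], [1,6], [1,7], [1,8], [2,4], [2,6], [2,7], [4,6], [4,7], [4,8], [6,7], [6,8]
  2-simplices (12): [0,1,7], [0,1,8], [0,2,4], [0,2,6], [0,4,8], [0,6,7], [1,2,6], [1,2,7], [1,6,8], [2,4,7], [4,6,7], [4,6,8]

Hence C_0 ≅ Z^9, C_1 ≅ Z^18, C_2 ≅ Z^12.

∂_1: C_1 → C_0 is given by ∂[p,q] = [q] − [p]. For instance
  ∂[1,2] = [2] − [1].
The 9×18 boundary matrix has rank 6 and Smith normal form diag(1,1,1,1,1,1).

Boundary ∂_2: C_2 → C_1 acts by ∂[p,q,r] = [q,r] − [p,r] + [p,q]. For instance
  ∂[4,6,8] = [6,8] − [4,8] + [4,6],
  ∂[1,6,8] = [6,8] − [1,8] + [1,6].
The 18×12 boundary matrix has rank 12 and Smith normal form diag(1,1,1,1,1,1,1,1,1,1,1,2).

Computing H_k = (kernel of ∂_k) / (image of ∂_{k+1}):

  H_0: rank C_0 − rank ∂_1 = 9 − 6 = 3, and the invariant factors of ∂_1 are all 1, so H_0 = Z^3.
  H_1: rank ker ∂_1 − rank ∂_2 = (18 − 6) − 12 = 0, and ∂_2 has invariant factor 2 > 1, so H_1 = Z/2.
  H_2: rank ker ∂_2 − rank ∂_3 = (12 − 12) − 0 = 0, and there is no ∂_3, so H_2 = 0.

H_0 = Z^3,  H_1 = Z/2,  H_2 = 0.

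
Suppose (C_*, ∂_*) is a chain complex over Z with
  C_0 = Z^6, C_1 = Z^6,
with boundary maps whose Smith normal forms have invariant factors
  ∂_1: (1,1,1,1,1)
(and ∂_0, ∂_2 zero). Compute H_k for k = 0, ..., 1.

H_0 = Z,  H_1 = Z.

H_0: b_0 = 6 − 0 − 5 = 1; torsion from ∂_1 factors > 1: none. So H_0 = Z.
H_1: b_1 = 6 − 5 − 0 = 1; torsion from ∂_2 factors > 1: none. So H_1 = Z.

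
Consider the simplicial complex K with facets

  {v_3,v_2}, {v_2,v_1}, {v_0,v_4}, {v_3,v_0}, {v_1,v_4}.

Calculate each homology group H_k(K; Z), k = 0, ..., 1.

H_0 = Z,  H_1 = Z.

We work with the vertex ordering v_0 < v_1 < v_2 < v_3 < v_4. The simplices of K, each written with vertices in increasing order, are:

  0-simplices (5): [v_0], [v_1], [v_2], [v_3], [v_4]
  1-simplices (5): [v_0,v_3], [v_0,v_4], [v_1,v_2], [v_1,v_4], [v_2,v_3]

giving chain groups C_0 ≅ Z^5, C_1 ≅ Z^5.

∂_1: C_1 → C_0 maps an edge to its endpoints' difference, ∂[p,q] = q − p. For instance
  ∂[v_0,v_4] = [v_4] − [v_0].
This gives a 5×5 integer matrix of rank 4; reducing to Smith normal form yields diagonal entries (1,1,1,1).

Reading off H_k = ker ∂_k / im ∂_{k+1}:

  H_0: rank C_0 − rank ∂_1 = 5 − 4 = 1, and the invariant factors of ∂_1 are all 1, so H_0 ≅ Z.
  H_1: rank ker ∂_1 − rank ∂_2 = (5 − 4) − 0 = 1, and there is no ∂_2, so H_1 ≅ Z.

(K is a triangulation of the circle S^1.)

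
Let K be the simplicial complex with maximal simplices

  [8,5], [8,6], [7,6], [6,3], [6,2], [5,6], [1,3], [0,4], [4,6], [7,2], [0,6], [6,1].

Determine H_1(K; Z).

Take the total order 0 < 1 < 2 < 3 < 4 < 5 < 6 < 7 < 8 on the vertex set. Then K (dimension 1) consists of the simplices:

  0-simplices (9): [0], [1], [2], [3], [4], [5], [6], [7], [8]
  1-simplices (12): [0,4], [0,6], [1,3], [1,6], [2,6], [2,7], [3,6], [4,6], [5,6], [5,8], [6,7], [6,8]

giving chain groups C_0 ≅ Z^9, C_1 ≅ Z^12.

∂_1: C_1 → C_0 sends each edge [p,q] (with p < q) to q − p.
The resulting 9×12 matrix has rank 8, and its Smith normal form has invariant factors (1,1,1,1,1,1,1,1).

Computing H_k = (kernel of ∂_k) / (image of ∂_{k+1}):

  H_1: rank ker ∂_1 − rank ∂_2 = (12 − 8) − 0 = 4, and there is no ∂_2, so H_1 = Z^4.

H_1 = Z^4.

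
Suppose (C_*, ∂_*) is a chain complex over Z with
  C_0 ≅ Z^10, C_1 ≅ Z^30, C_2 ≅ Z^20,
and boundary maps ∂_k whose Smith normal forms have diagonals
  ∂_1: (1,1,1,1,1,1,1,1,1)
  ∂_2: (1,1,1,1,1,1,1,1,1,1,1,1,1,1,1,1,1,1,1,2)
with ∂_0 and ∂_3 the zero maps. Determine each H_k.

H_0: b_0 = 10 − 0 − 9 = 1; torsion from ∂_1 factors > 1: none. So H_0 = Z.
H_1: b_1 = 30 − 9 − 20 = 1; torsion from ∂_2 factors > 1: [2]. So H_1 = Z ⊕ Z/2Z.
H_2: b_2 = 20 − 20 − 0 = 0; torsion from ∂_3 factors > 1: none. So H_2 = 0.

H_0 = Z,  H_1 = Z ⊕ Z/2Z,  H_2 = 0.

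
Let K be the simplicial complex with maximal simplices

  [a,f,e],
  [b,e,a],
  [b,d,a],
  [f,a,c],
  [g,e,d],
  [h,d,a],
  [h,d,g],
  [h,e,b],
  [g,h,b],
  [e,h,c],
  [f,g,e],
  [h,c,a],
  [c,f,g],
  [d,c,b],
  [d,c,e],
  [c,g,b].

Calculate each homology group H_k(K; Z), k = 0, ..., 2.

Order the vertices as a < b < c < d < e < f < g < h. Listing each simplex with vertices in this order, K has dimension 2 with simplices:

  0-simplices (8): a, b, c, d, e, f, g, h
  1-simplices (24): ab, ac, ad, ae, af, ah, bc, bd, be, bg, bh, cd, ce, cf, cg, ch, de, dg, dh, ef, eg, eh, fg, gh
  2-simplices (16): abd, abe, acf, ach, adh, aef, bcd, bcg, beh, bgh, cde, ceh, cfg, deg, dgh, efg

so the chain groups are C_0 ≅ Z^8, C_1 ≅ Z^24, C_2 ≅ Z^16.

∂_1: C_1 → C_0 sends each edge [p,q] (with p < q) to q − p. For instance
  ∂ad = d − a.
The resulting 8×24 matrix has rank 7, and its Smith normal form has invariant factors (1,1,1,1,1,1,1).

∂_2: C_2 → C_1 maps a triangle to the signed sum of its edges. For instance
  ∂ceh = eh − ch + ce,
  ∂ach = ch − ah + ac.
The resulting 24×16 matrix has rank 15, and its Smith normal form has invariant factors (1,1,1,1,1,1,1,1,1,1,1,1,1,1,1).

Computing H_k = (kernel of ∂_k) / (image of ∂_{k+1}):

  H_0: rank C_0 − rank ∂_1 = 8 − 7 = 1, and the invariant factors of ∂_1 are all 1, so H_0 = Z.
  H_1: rank ker ∂_1 − rank ∂_2 = (24 − 7) − 15 = 2, and the invariant factors of ∂_2 are all 1, so H_1 = Z^2.
  H_2: rank ker ∂_2 − rank ∂_3 = (16 − 15) − 0 = 1, and there is no ∂_3, so H_2 = Z.

(K is a triangulation of the torus T^2.)

H_0 = Z,  H_1 = Z^2,  H_2 = Z.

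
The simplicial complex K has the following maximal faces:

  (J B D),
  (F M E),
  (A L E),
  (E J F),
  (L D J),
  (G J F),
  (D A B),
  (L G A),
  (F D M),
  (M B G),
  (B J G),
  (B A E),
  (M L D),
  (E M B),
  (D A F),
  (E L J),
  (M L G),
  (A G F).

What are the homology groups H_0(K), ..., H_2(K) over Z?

H_0 ≅ Z,  H_1 ≅ Z^2,  H_2 ≅ Z.

Order the vertices as A < B < D < E < F < G < J < L < M. Listing each simplex with vertices in this order, K has dimension 2 with simplices:

  0-simplices (9): A, B, D, E, F, G, J, L, M
  1-simplices (27): AB, AD, AE, AF, AG, AL, BD, BE, BG, BJ, BM, DF, DJ, DL, DM, EF, EJ, EL, EM, FG, FJ, FM, GJ, GL, GM, JL, LM
  2-simplices (18): ABD, ABE, ADF, AEL, AFG, AGL, BDJ, BEM, BGJ, BGM, DFM, DJL, DLM, EFJ, EFM, EJL, FGJ, GLM

giving chain groups C_0 ≅ Z^9, C_1 ≅ Z^27, C_2 ≅ Z^18.

Boundary ∂_1: C_1 → C_0 is given by ∂[p,q] = [q] − [p]. For instance
  ∂FG = G − F.
The 9×27 boundary matrix has rank 8 and Smith normal form diag(1,1,1,1,1,1,1,1).

The boundary map ∂_2: C_2 → C_1 maps a triangle to the signed sum of its edges. For instance
  ∂GLM = LM − GM + GL,
  ∂BGM = GM − BM + BG.
This gives a 27×18 integer matrix of rank 17; reducing to Smith normal form yields diagonal entries (1,1,1,1,1,1,1,1,1,1,1,1,1,1,1,1,1).

Computing H_k = (kernel of ∂_k) / (image of ∂_{k+1}):

  H_0: rank C_0 − rank ∂_1 = 9 − 8 = 1, and the invariant factors of ∂_1 are all 1, so H_0 = Z.
  H_1: rank ker ∂_1 − rank ∂_2 = (27 − 8) − 17 = 2, and the invariant factors of ∂_2 are all 1, so H_1 = Z^2.
  H_2: rank ker ∂_2 − rank ∂_3 = (18 − 17) − 0 = 1, and there is no ∂_3, so H_2 = Z.

As a check, the Euler characteristic is 9 − 27 + 18 = 0, which agrees with 1 − 2 + 1 = 0.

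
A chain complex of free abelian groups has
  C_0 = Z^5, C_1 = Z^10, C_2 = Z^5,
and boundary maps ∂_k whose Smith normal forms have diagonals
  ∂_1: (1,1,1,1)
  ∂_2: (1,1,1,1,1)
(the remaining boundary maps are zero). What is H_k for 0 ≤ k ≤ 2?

H_0: b_0 = 5 − 0 − 4 = 1; torsion from ∂_1 factors > 1: none. So H_0 = Z.
H_1: b_1 = 10 − 4 − 5 = 1; torsion from ∂_2 factors > 1: none. So H_1 = Z.
H_2: b_2 = 5 − 5 − 0 = 0; torsion from ∂_3 factors > 1: none. So H_2 = 0.

H_0 = Z,  H_1 = Z,  H_2 = 0.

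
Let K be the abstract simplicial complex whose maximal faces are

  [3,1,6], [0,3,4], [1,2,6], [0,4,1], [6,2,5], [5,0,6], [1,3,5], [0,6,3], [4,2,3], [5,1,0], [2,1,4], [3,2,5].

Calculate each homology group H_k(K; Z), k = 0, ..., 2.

Take the total order 0 < 1 < 2 < 3 < 4 < 5 < 6 on the vertex set. Then K (dimension 2) consists of the simplices:

  0-simplices (7): [0], [1], [2], [3], [4], [5], [6]
  1-simplices (18): [0,1], [0,3], [0,4], [0,5], [0,6], [1,2], [1,3], [1,4], [1,5], [1,6], [2,3], [2,4], [2,5], [2,6], [3,4], [3,5], [3,6], [5,6]
  2-simplices (12): [0,1,4], [0,1,5], [0,3,4], [0,3,6], [0,5,6], [1,2,4], [1,2,6], [1,3,5], [1,3,6], [2,3,4], [2,3,5], [2,5,6]

Hence C_0 ≅ Z^7, C_1 ≅ Z^18, C_2 ≅ Z^12.

The boundary map ∂_1: C_1 → C_0 sends each edge [p,q] (with p < q) to q − p.
The 7×18 boundary matrix has rank 6 and Smith normal form diag(1,1,1,1,1,1).

∂_2: C_2 → C_1 acts by ∂[p,q,r] = [q,r] − [p,r] + [p,q]. For instance
  ∂[1,2,4] = [2,4] − [1,4] + [1,2],
  ∂[0,1,5] = [1,5] − [0,5] + [0,1].
As a 18×12 matrix over Z this has rank 12, with invariant factors (1,1,1,1,1,1,1,1,1,1,1,2).

From H_k ≅ ker(∂_k) / im(∂_{k+1}) we obtain:

  H_0: rank C_0 − rank ∂_1 = 7 − 6 = 1, and the invariant factors of ∂_1 are all 1, so H_0 ≅ Z.
  H_1: rank ker ∂_1 − rank ∂_2 = (18 − 6) − 12 = 0, and ∂_2 has invariant factor 2 > 1, so H_1 ≅ Z/2.
  H_2: rank ker ∂_2 − rank ∂_3 = (12 − 12) − 0 = 0, and there is no ∂_3, so H_2 ≅ 0.

As a check, the Euler characteristic is 7 − 18 + 12 = 1, which agrees with 1 − 0 + 0 = 1.
(K is a triangulation of the real projective plane RP^2.)

H_0 ≅ Z,  H_1 ≅ Z/2,  H_2 = 0.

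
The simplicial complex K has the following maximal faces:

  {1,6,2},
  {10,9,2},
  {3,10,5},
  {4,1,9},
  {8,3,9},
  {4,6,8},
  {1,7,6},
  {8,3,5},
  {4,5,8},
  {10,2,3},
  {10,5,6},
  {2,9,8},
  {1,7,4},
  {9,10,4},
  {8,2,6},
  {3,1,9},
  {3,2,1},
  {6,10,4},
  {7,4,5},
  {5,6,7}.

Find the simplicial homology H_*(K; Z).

Fix the vertex order 1 < 2 < 3 < 4 < 5 < 6 < 7 < 8 < 9 < 10 and write every simplex with vertices in increasing order. Then dim K = 2 and the simplices of K are:

  0-simplices (10): [1], [2], [3], [4], [5], [6], [7], [8], [9], [10]
  1-simplices (30): (30 of them)
  2-simplices (20): (20 of them)

giving chain groups C_0 ≅ Z^10, C_1 ≅ Z^30, C_2 ≅ Z^20.

∂_1: C_1 → C_0 is given by ∂[p,q] = [q] − [p]. For instance
  ∂[5,8] = [8] − [5].
This gives a 10×30 integer matrix of rank 9; reducing to Smith normal form yields diagonal entries (1,1,1,1,1,1,1,1,1).

∂_2: C_2 → C_1 maps a triangle to the signed sum of its edges. For instance
  ∂[2,6,8] = [6,8] − [2,8] + [2,6],
  ∂[5,6,10] = [6,10] − [5,10] + [5,6].
The resulting 30×20 matrix has rank 20, and its Smith normal form has invariant factors (1,1,1,1,1,1,1,1,1,1,1,1,1,1,1,1,1,1,1,2).

Reading off H_k = ker ∂_k / im ∂_{k+1}:

  H_0: rank C_0 − rank ∂_1 = 10 − 9 = 1, and the invariant factors of ∂_1 are all 1, so H_0 = Z.
  H_1: rank ker ∂_1 − rank ∂_2 = (30 − 9) − 20 = 1, and ∂_2 has invariant factor 2 > 1, so H_1 = Z ⊕ Z/2.
  H_2: rank ker ∂_2 − rank ∂_3 = (20 − 20) − 0 = 0, and there is no ∂_3, so H_2 = 0.

As a check, the Euler characteristic is 10 − 30 + 20 = 0, which agrees with 1 − 1 + 0 = 0.

H_0 ≅ Z,  H_1 ≅ Z ⊕ Z/2,  H_2 = 0.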